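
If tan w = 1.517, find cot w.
cot w = 1/tan w = 0.6592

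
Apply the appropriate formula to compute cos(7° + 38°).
cos(7° + 38°) = cos 7° cos 38° - sin 7° sin 38° = √2/2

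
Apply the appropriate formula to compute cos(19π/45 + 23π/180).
cos(19π/45 + 23π/180) = cos 19π/45 cos 23π/180 - sin 19π/45 sin 23π/180 = -0.1564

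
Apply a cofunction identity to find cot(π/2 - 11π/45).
cot(π/2 - 11π/45) = tan(11π/45) = 0.9657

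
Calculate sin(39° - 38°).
sin(39° - 38°) = sin 39° cos 38° - cos 39° sin 38° = 0.01745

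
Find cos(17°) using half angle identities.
cos(17°) = √((1 + cos 34°)/2) = 0.9563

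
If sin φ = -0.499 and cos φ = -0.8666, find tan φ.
tan φ = sin φ / cos φ = 0.5758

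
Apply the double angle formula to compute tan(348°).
tan(348°) = 2 tan 174° / (1 - tan²174°) = -0.2126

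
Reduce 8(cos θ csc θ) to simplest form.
8(cos θ csc θ) = 8(cot θ) (using Reciprocal + quotient)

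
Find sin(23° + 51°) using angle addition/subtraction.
sin(23° + 51°) = sin 23° cos 51° + cos 23° sin 51° = 0.9613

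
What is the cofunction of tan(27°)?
tan(27°) = cot(90° - 27°) = cot(63°)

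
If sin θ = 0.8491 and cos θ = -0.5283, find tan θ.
tan θ = sin θ / cos θ = -1.607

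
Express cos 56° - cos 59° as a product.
cos 56° - cos 59° = -2 sin(57.5°) sin(-1.5°)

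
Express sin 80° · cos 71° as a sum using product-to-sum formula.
sin 80° cos 71° = (1/2)[sin(80°+71°) + sin(80°-71°)]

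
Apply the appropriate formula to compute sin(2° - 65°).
sin(2° - 65°) = sin 2° cos 65° - cos 2° sin 65° = -0.891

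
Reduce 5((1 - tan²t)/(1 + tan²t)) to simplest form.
5((1 - tan²t)/(1 + tan²t)) = 5(cos(2t)) (using Double angle)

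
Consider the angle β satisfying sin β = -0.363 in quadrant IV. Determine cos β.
cos β = √(1 - sin²β) = 0.9318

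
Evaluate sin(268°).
sin(268°) = -0.9994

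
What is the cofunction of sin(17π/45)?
sin(17π/45) = cos(π/2 - 17π/45) = cos(11π/90)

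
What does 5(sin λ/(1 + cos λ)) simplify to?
5(sin λ/(1 + cos λ)) = 5(tan(λ/2)) (using Half angle)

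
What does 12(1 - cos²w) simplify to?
12(1 - cos²w) = 12(sin²w) (using Pythagorean identity)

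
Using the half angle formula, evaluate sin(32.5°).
sin(32.5°) = √((1 - cos 65°)/2) = 0.5373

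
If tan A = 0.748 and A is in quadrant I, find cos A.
cos A = 0.8008 (using tan²A + 1 = sec²A)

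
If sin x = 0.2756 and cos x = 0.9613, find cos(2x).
cos(2x) = cos²x - sin²x = 0.8481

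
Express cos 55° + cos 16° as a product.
cos 55° + cos 16° = 2 cos(35.5°) cos(19.5°)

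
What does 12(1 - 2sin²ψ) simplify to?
12(1 - 2sin²ψ) = 12(cos(2ψ)) (using Double angle)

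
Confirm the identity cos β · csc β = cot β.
LHS = cos β · (1/sin β) = cos β/sin β = cot β = RHS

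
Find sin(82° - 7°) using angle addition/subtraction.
sin(82° - 7°) = sin 82° cos 7° - cos 82° sin 7° = (√6+√2)/4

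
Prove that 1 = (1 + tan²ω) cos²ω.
RHS = sec²ω · cos²ω = (1/cos²ω) · cos²ω = 1 = LHS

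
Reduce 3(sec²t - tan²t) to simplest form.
3(sec²t - tan²t) = 3 (using Pythagorean identity)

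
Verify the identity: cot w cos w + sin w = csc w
LHS = cos²w/sin w + sin w = (cos²w + sin²w)/sin w = 1/sin w = csc w = RHS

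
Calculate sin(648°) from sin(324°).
sin(648°) = 2 sin 324° cos 324° = -0.9511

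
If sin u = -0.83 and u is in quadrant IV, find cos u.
cos u = 0.5578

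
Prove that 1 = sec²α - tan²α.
RHS = 1/cos²α - sin²α/cos²α = (1 - sin²α)/cos²α = cos²α/cos²α = 1 = LHS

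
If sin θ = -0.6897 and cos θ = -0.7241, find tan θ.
tan θ = sin θ / cos θ = 0.9525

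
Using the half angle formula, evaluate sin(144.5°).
sin(144.5°) = √((1 - cos 289°)/2) = 0.5807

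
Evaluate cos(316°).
cos(316°) = 0.7193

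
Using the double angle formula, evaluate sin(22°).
sin(22°) = 2 sin 11° cos 11° = 0.3746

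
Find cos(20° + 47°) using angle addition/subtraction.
cos(20° + 47°) = cos 20° cos 47° - sin 20° sin 47° = 0.3907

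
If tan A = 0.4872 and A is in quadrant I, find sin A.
sin A = 0.438 (using tan²A + 1 = sec²A)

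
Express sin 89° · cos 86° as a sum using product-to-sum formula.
sin 89° cos 86° = (1/2)[sin(89°+86°) + sin(89°-86°)]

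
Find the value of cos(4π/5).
cos(4π/5) = -0.809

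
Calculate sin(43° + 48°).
sin(43° + 48°) = sin 43° cos 48° + cos 43° sin 48° = 0.9998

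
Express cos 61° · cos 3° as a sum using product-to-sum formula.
cos 61° cos 3° = (1/2)[cos(61°-3°) + cos(61°+3°)]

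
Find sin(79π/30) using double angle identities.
sin(79π/30) = 2 sin 79π/60 cos 79π/60 = 0.9135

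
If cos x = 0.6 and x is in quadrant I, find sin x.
sin x = 0.8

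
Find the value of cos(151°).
cos(151°) = -0.8746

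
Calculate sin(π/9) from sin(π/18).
sin(π/9) = 2 sin π/18 cos π/18 = 0.342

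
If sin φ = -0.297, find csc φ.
csc φ = 1/sin φ = -3.367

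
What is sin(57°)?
sin(57°) = 0.8387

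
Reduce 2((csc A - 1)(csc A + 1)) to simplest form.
2((csc A - 1)(csc A + 1)) = 2(cot²A) (using Diff. of squares)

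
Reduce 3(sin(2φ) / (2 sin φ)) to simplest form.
3(sin(2φ) / (2 sin φ)) = 3(cos φ) (using Double angle)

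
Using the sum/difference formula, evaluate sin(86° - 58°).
sin(86° - 58°) = sin 86° cos 58° - cos 86° sin 58° = 0.4695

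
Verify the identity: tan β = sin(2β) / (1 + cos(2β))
RHS = 2 sin β cos β / (2cos²β) = sin β/cos β = tan β = LHS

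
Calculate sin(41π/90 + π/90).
sin(41π/90 + π/90) = sin 41π/90 cos π/90 + cos 41π/90 sin π/90 = 0.9945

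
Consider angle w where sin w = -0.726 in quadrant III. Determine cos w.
cos w = ±√(1 - sin²w) = -0.6877 (negative in QIII)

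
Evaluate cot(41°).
cot(41°) = 1.15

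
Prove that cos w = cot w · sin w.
RHS = (cos w/sin w) · sin w = cos w = LHS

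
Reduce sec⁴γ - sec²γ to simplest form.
sec⁴γ - sec²γ = tan⁴γ + tan²γ (using Pythagorean)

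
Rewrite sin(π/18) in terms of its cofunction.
sin(π/18) = cos(π/2 - π/18) = cos(4π/9)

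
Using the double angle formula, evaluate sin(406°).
sin(406°) = 2 sin 203° cos 203° = 0.7193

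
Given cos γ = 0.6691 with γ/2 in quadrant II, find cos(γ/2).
cos(γ/2) = ±√((1 + cos γ)/2); negative since γ/2 ∈ QII, so cos(γ/2) = -0.9135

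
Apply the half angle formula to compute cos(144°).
cos(144°) = -√((1 + cos 288°)/2) = -0.809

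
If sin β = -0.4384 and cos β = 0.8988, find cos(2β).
cos(2β) = cos²β - sin²β = 0.6156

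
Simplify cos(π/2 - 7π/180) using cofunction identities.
cos(π/2 - 7π/180) = sin(7π/180)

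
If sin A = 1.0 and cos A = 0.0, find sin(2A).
sin(2A) = 2 sin A cos A = 0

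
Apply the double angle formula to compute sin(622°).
sin(622°) = 2 sin 311° cos 311° = -0.9903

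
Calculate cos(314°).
cos(314°) = 0.6947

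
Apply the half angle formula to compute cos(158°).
cos(158°) = -√((1 + cos 316°)/2) = -0.9272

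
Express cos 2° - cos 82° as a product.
cos 2° - cos 82° = -2 sin(42°) sin(-40°)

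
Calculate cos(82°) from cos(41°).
cos(82°) = cos²41° - sin²41° = 0.1392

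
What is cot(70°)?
cot(70°) = 0.364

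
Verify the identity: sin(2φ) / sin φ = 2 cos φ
LHS = 2 sin φ cos φ / sin φ = 2 cos φ = RHS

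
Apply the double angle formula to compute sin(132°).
sin(132°) = 2 sin 66° cos 66° = 0.7431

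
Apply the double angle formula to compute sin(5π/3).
sin(5π/3) = 2 sin 5π/6 cos 5π/6 = -√3/2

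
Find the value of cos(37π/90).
cos(37π/90) = 0.2756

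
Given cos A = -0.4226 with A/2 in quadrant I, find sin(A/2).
sin(A/2) = ±√((1 - cos A)/2); positive since A/2 ∈ QI, so sin(A/2) = 0.8434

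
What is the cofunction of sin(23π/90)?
sin(23π/90) = cos(π/2 - 23π/90) = cos(11π/45)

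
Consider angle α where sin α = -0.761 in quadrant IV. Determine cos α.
cos α = √(1 - sin²α) = 0.6488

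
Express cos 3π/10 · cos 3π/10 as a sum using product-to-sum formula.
cos 3π/10 cos 3π/10 = (1/2)[cos(3π/10-3π/10) + cos(3π/10+3π/10)]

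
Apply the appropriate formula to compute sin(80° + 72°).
sin(80° + 72°) = sin 80° cos 72° + cos 80° sin 72° = 0.4695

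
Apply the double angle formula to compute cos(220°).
cos(220°) = cos²110° - sin²110° = -0.766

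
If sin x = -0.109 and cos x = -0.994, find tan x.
tan x = sin x / cos x = 0.1097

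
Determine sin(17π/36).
sin(17π/36) = 0.9962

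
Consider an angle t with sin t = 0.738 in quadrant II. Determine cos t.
cos t = ±√(1 - sin²t) = -0.6748 (negative in QII)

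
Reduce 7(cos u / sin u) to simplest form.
7(cos u / sin u) = 7(cot u) (using Quotient identity)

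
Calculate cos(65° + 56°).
cos(65° + 56°) = cos 65° cos 56° - sin 65° sin 56° = -0.515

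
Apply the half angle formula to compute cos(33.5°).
cos(33.5°) = √((1 + cos 67°)/2) = 0.8339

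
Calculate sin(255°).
sin(255°) = -(√6+√2)/4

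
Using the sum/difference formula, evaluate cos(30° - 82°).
cos(30° - 82°) = cos 30° cos 82° + sin 30° sin 82° = 0.6157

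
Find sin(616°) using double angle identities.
sin(616°) = 2 sin 308° cos 308° = -0.9703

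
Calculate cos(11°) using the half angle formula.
cos(11°) = √((1 + cos 22°)/2) = 0.9816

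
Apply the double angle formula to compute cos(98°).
cos(98°) = 2cos²49° - 1 = -0.1392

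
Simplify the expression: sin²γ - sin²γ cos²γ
sin²γ - sin²γ cos²γ = sin⁴γ (using Factoring)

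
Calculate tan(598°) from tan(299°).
tan(598°) = 2 tan 299° / (1 - tan²299°) = 1.6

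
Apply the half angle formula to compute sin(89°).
sin(89°) = √((1 - cos 178°)/2) = 0.9998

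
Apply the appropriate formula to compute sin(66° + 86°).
sin(66° + 86°) = sin 66° cos 86° + cos 66° sin 86° = 0.4695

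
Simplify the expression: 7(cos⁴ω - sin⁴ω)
7(cos⁴ω - sin⁴ω) = 7(cos(2ω)) (using Factoring + double angle)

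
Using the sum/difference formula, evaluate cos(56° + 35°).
cos(56° + 35°) = cos 56° cos 35° - sin 56° sin 35° = -0.01745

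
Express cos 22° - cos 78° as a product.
cos 22° - cos 78° = -2 sin(50°) sin(-28°)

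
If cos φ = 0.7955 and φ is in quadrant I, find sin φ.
sin φ = 0.606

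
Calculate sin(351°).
sin(351°) = -0.1564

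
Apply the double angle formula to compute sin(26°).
sin(26°) = 2 sin 13° cos 13° = 0.4384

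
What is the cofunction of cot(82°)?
cot(82°) = tan(90° - 82°) = tan(8°)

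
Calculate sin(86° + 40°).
sin(86° + 40°) = sin 86° cos 40° + cos 86° sin 40° = 0.809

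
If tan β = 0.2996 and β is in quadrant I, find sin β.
sin β = 0.287 (using tan²β + 1 = sec²β)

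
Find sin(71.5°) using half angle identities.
sin(71.5°) = √((1 - cos 143°)/2) = 0.9483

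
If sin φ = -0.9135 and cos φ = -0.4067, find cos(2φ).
cos(2φ) = cos²φ - sin²φ = -0.6691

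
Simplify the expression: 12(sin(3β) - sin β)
12(sin(3β) - sin β) = 12(2 cos(2β) sin β) (using Sum-to-product)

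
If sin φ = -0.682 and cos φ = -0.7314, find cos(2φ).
cos(2φ) = cos²φ - sin²φ = 0.06982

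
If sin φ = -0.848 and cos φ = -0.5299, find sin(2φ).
sin(2φ) = 2 sin φ cos φ = 0.8987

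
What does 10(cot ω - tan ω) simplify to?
10(cot ω - tan ω) = 10(2 cot(2ω)) (using Double angle)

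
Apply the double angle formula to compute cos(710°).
cos(710°) = cos²355° - sin²355° = 0.9848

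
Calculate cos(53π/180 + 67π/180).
cos(53π/180 + 67π/180) = cos 53π/180 cos 67π/180 - sin 53π/180 sin 67π/180 = -1/2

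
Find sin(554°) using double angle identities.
sin(554°) = 2 sin 277° cos 277° = -0.2419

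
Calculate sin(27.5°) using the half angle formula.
sin(27.5°) = √((1 - cos 55°)/2) = 0.4617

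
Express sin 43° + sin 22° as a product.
sin 43° + sin 22° = 2 sin(32.5°) cos(10.5°)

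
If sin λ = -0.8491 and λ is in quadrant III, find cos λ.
cos λ = -0.5282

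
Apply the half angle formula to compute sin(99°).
sin(99°) = √((1 - cos 198°)/2) = 0.9877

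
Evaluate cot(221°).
cot(221°) = 1.15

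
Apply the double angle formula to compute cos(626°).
cos(626°) = cos²313° - sin²313° = -0.06976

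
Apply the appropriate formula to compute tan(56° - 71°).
tan(56° - 71°) = (tan 56° - tan 71°)/(1 + tan 56° tan 71°) = -(2-√3)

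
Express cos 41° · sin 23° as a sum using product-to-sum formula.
cos 41° sin 23° = (1/2)[sin(41°+23°) - sin(41°-23°)]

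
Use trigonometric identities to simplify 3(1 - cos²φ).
3(1 - cos²φ) = 3(sin²φ) (using Pythagorean identity)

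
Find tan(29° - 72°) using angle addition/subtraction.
tan(29° - 72°) = (tan 29° - tan 72°)/(1 + tan 29° tan 72°) = -0.9325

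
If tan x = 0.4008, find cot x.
cot x = 1/tan x = 2.495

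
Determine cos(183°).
cos(183°) = -0.9986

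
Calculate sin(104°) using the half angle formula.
sin(104°) = √((1 - cos 208°)/2) = 0.9703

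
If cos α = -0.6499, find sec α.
sec α = 1/cos α = -1.539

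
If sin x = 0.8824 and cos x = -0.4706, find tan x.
tan x = sin x / cos x = -1.875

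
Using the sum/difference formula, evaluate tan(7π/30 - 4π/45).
tan(7π/30 - 4π/45) = (tan 7π/30 - tan 4π/45)/(1 + tan 7π/30 tan 4π/45) = 0.4877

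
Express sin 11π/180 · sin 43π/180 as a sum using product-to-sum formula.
sin 11π/180 sin 43π/180 = (1/2)[cos(11π/180-43π/180) - cos(11π/180+43π/180)]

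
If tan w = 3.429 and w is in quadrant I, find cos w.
cos w = 0.28 (using tan²w + 1 = sec²w)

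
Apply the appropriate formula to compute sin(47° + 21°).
sin(47° + 21°) = sin 47° cos 21° + cos 47° sin 21° = 0.9272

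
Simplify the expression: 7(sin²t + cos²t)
7(sin²t + cos²t) = 7 (using Pythagorean identity)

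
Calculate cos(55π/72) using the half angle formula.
cos(55π/72) = -√((1 + cos 55π/36)/2) = -0.7373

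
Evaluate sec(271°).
sec(271°) = 57.3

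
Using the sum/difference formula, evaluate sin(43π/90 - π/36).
sin(43π/90 - π/36) = sin 43π/90 cos π/36 - cos 43π/90 sin π/36 = 0.9877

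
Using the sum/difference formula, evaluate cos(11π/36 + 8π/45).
cos(11π/36 + 8π/45) = cos 11π/36 cos 8π/45 - sin 11π/36 sin 8π/45 = 0.05234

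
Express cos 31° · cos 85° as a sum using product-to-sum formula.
cos 31° cos 85° = (1/2)[cos(31°-85°) + cos(31°+85°)]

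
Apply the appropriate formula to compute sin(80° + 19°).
sin(80° + 19°) = sin 80° cos 19° + cos 80° sin 19° = 0.9877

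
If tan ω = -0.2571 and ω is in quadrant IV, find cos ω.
cos ω = 0.9685 (using tan²ω + 1 = sec²ω)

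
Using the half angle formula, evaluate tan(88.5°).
tan(88.5°) = sin 177° / (1 + cos 177°) = 38.19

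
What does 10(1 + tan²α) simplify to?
10(1 + tan²α) = 10(sec²α) (using Pythagorean identity)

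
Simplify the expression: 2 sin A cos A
2 sin A cos A = sin(2A) (using Double angle)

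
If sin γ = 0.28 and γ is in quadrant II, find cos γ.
cos γ = -0.96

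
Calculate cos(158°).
cos(158°) = -0.9272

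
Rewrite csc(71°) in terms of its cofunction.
csc(71°) = sec(90° - 71°) = sec(19°)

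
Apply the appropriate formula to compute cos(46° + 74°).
cos(46° + 74°) = cos 46° cos 74° - sin 46° sin 74° = -1/2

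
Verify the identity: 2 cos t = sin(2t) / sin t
RHS = 2 sin t cos t / sin t = 2 cos t = LHS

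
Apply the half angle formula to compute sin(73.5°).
sin(73.5°) = √((1 - cos 147°)/2) = 0.9588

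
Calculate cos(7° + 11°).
cos(7° + 11°) = cos 7° cos 11° - sin 7° sin 11° = 0.9511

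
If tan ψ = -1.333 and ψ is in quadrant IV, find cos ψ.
cos ψ = 0.6001 (using tan²ψ + 1 = sec²ψ)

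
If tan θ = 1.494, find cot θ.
cot θ = 1/tan θ = 0.6693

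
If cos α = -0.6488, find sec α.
sec α = 1/cos α = -1.541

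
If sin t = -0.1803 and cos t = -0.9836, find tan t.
tan t = sin t / cos t = 0.1833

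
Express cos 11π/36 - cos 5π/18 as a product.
cos 11π/36 - cos 5π/18 = -2 sin(7π/24) sin(π/72)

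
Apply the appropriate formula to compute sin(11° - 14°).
sin(11° - 14°) = sin 11° cos 14° - cos 11° sin 14° = -0.05234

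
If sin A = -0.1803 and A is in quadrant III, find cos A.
cos A = -0.9836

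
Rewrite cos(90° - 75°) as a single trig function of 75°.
cos(90° - 75°) = sin(75°)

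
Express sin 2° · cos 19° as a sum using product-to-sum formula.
sin 2° cos 19° = (1/2)[sin(2°+19°) + sin(2°-19°)]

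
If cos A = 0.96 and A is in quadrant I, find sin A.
sin A = 0.28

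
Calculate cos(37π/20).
cos(37π/20) = 0.891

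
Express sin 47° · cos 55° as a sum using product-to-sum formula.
sin 47° cos 55° = (1/2)[sin(47°+55°) + sin(47°-55°)]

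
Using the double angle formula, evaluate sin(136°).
sin(136°) = 2 sin 68° cos 68° = 0.6947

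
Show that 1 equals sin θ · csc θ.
RHS = sin θ · (1/sin θ) = 1 = LHS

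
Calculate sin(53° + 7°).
sin(53° + 7°) = sin 53° cos 7° + cos 53° sin 7° = √3/2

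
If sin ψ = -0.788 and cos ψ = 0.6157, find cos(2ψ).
cos(2ψ) = cos²ψ - sin²ψ = -0.2419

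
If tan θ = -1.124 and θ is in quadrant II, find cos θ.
cos θ = -0.6647 (using tan²θ + 1 = sec²θ)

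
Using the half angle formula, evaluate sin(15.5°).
sin(15.5°) = √((1 - cos 31°)/2) = 0.2672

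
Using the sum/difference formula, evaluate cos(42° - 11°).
cos(42° - 11°) = cos 42° cos 11° + sin 42° sin 11° = 0.8572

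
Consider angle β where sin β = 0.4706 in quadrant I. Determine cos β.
cos β = √(1 - sin²β) = 0.8823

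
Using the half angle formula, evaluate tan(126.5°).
tan(126.5°) = sin 253° / (1 + cos 253°) = -1.351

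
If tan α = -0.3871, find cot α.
cot α = 1/tan α = -2.583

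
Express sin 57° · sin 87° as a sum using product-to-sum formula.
sin 57° sin 87° = (1/2)[cos(57°-87°) - cos(57°+87°)]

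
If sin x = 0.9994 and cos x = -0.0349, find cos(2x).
cos(2x) = cos²x - sin²x = -0.9976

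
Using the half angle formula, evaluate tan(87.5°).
tan(87.5°) = sin 175° / (1 + cos 175°) = 22.9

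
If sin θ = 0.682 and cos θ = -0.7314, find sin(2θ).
sin(2θ) = 2 sin θ cos θ = -0.9976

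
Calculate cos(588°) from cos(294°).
cos(588°) = cos²294° - sin²294° = -0.6691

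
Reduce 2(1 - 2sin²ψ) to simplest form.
2(1 - 2sin²ψ) = 2(cos(2ψ)) (using Double angle)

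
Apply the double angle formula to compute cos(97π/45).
cos(97π/45) = cos²97π/90 - sin²97π/90 = 0.8829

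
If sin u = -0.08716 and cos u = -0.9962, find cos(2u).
cos(2u) = cos²u - sin²u = 0.9848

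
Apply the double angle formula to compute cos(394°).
cos(394°) = cos²197° - sin²197° = 0.829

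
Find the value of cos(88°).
cos(88°) = 0.0349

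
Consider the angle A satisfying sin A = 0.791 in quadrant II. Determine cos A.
cos A = ±√(1 - sin²A) = -0.6118 (negative in QII)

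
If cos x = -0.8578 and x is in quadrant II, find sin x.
sin x = 0.514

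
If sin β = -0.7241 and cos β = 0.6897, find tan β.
tan β = sin β / cos β = -1.05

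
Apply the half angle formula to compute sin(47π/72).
sin(47π/72) = √((1 - cos 47π/36)/2) = 0.887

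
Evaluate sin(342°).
sin(342°) = -0.309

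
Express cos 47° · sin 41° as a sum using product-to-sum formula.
cos 47° sin 41° = (1/2)[sin(47°+41°) - sin(47°-41°)]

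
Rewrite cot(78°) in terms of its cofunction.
cot(78°) = tan(90° - 78°) = tan(12°)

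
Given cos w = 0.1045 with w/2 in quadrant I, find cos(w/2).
cos(w/2) = ±√((1 + cos w)/2); positive since w/2 ∈ QI, so cos(w/2) = 0.7431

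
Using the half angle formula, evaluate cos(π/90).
cos(π/90) = √((1 + cos π/45)/2) = 0.9994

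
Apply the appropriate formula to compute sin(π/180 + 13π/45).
sin(π/180 + 13π/45) = sin π/180 cos 13π/45 + cos π/180 sin 13π/45 = 0.7986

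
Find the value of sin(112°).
sin(112°) = 0.9272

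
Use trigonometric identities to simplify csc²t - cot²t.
csc²t - cot²t = 1 (using Pythagorean identity)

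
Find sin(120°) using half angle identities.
sin(120°) = √((1 - cos 240°)/2) = √3/2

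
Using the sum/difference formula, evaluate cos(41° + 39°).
cos(41° + 39°) = cos 41° cos 39° - sin 41° sin 39° = 0.1736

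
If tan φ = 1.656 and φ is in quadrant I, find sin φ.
sin φ = 0.856 (using tan²φ + 1 = sec²φ)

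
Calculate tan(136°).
tan(136°) = -0.9657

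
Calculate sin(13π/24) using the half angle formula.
sin(13π/24) = √((1 - cos 13π/12)/2) = 0.9914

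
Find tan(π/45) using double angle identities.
tan(π/45) = 2 tan π/90 / (1 - tan²π/90) = 0.06993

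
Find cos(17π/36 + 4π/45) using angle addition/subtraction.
cos(17π/36 + 4π/45) = cos 17π/36 cos 4π/45 - sin 17π/36 sin 4π/45 = -0.1908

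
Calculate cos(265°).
cos(265°) = -0.08716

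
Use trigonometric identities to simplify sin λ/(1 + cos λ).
sin λ/(1 + cos λ) = tan(λ/2) (using Half angle)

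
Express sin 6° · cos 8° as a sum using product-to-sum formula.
sin 6° cos 8° = (1/2)[sin(6°+8°) + sin(6°-8°)]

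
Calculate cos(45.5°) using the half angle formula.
cos(45.5°) = √((1 + cos 91°)/2) = 0.7009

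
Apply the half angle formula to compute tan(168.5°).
tan(168.5°) = sin 337° / (1 + cos 337°) = -0.2035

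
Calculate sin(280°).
sin(280°) = -0.9848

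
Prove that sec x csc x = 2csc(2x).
RHS = 2/sin(2x) = 2/(2 sin x cos x) = 1/(sin x cos x) = (1/cos x)(1/sin x) = sec x csc x = LHS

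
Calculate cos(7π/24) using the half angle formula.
cos(7π/24) = √((1 + cos 7π/12)/2) = 0.6088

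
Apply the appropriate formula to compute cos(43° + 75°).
cos(43° + 75°) = cos 43° cos 75° - sin 43° sin 75° = -0.4695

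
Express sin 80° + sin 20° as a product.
sin 80° + sin 20° = 2 sin(50°) cos(30°)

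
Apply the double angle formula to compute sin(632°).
sin(632°) = 2 sin 316° cos 316° = -0.9994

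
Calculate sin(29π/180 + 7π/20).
sin(29π/180 + 7π/20) = sin 29π/180 cos 7π/20 + cos 29π/180 sin 7π/20 = 0.9994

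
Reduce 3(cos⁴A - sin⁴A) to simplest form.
3(cos⁴A - sin⁴A) = 3(cos(2A)) (using Factoring + double angle)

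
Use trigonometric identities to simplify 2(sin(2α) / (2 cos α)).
2(sin(2α) / (2 cos α)) = 2(sin α) (using Double angle)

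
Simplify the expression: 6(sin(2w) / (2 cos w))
6(sin(2w) / (2 cos w)) = 6(sin w) (using Double angle)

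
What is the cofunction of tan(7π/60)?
tan(7π/60) = cot(π/2 - 7π/60) = cot(23π/60)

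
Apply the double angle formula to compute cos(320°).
cos(320°) = cos²160° - sin²160° = 0.766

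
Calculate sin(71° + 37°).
sin(71° + 37°) = sin 71° cos 37° + cos 71° sin 37° = 0.9511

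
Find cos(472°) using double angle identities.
cos(472°) = cos²236° - sin²236° = -0.3746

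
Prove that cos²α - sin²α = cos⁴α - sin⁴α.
RHS = (cos²α - sin²α)(cos²α + sin²α) = (cos²α - sin²α) · 1 = cos²α - sin²α = LHS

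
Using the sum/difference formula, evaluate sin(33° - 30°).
sin(33° - 30°) = sin 33° cos 30° - cos 33° sin 30° = 0.05234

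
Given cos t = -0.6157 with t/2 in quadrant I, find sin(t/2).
sin(t/2) = ±√((1 - cos t)/2); positive since t/2 ∈ QI, so sin(t/2) = 0.8988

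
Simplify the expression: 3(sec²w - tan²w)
3(sec²w - tan²w) = 3 (using Pythagorean identity)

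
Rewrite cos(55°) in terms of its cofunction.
cos(55°) = sin(90° - 55°) = sin(35°)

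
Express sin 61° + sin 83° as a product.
sin 61° + sin 83° = 2 sin(72°) cos(-11°)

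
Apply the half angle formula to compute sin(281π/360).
sin(281π/360) = √((1 - cos 281π/180)/2) = 0.6361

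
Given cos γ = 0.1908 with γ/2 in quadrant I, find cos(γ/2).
cos(γ/2) = ±√((1 + cos γ)/2); positive since γ/2 ∈ QI, so cos(γ/2) = 0.7716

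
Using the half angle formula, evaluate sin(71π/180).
sin(71π/180) = √((1 - cos 71π/90)/2) = 0.9455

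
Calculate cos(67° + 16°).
cos(67° + 16°) = cos 67° cos 16° - sin 67° sin 16° = 0.1219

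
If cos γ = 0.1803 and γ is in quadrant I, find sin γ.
sin γ = 0.9836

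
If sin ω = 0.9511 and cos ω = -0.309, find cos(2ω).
cos(2ω) = cos²ω - sin²ω = -0.8091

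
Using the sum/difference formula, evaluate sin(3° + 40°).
sin(3° + 40°) = sin 3° cos 40° + cos 3° sin 40° = 0.682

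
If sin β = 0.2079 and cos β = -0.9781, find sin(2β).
sin(2β) = 2 sin β cos β = -0.4067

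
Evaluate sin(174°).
sin(174°) = 0.1045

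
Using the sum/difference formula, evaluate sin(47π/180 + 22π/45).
sin(47π/180 + 22π/45) = sin 47π/180 cos 22π/45 + cos 47π/180 sin 22π/45 = √2/2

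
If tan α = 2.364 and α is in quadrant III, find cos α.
cos α = -0.3896 (using tan²α + 1 = sec²α)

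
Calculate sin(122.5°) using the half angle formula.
sin(122.5°) = √((1 - cos 245°)/2) = 0.8434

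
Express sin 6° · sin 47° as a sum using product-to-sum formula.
sin 6° sin 47° = (1/2)[cos(6°-47°) - cos(6°+47°)]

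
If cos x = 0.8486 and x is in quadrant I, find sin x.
sin x = 0.529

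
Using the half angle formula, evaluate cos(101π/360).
cos(101π/360) = √((1 + cos 101π/180)/2) = 0.6361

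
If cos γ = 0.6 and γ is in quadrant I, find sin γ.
sin γ = 0.8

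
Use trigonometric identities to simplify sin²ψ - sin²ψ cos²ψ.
sin²ψ - sin²ψ cos²ψ = sin⁴ψ (using Factoring)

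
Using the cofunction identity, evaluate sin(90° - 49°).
sin(90° - 49°) = cos(49°) = 0.6561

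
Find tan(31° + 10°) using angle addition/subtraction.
tan(31° + 10°) = (tan 31° + tan 10°)/(1 - tan 31° tan 10°) = 0.8693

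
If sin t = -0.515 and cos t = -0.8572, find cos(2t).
cos(2t) = cos²t - sin²t = 0.4696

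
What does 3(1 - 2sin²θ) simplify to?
3(1 - 2sin²θ) = 3(cos(2θ)) (using Double angle)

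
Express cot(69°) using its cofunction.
cot(69°) = tan(90° - 69°) = tan(21°)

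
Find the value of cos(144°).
cos(144°) = -0.809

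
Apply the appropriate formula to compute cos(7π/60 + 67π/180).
cos(7π/60 + 67π/180) = cos 7π/60 cos 67π/180 - sin 7π/60 sin 67π/180 = 0.0349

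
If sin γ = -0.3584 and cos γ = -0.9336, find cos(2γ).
cos(2γ) = cos²γ - sin²γ = 0.7432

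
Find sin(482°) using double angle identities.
sin(482°) = 2 sin 241° cos 241° = 0.848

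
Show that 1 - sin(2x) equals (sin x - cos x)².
RHS = sin²x - 2 sin x cos x + cos²x = (sin²x + cos²x) - 2 sin x cos x = 1 - sin(2x) = LHS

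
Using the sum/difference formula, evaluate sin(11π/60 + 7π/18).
sin(11π/60 + 7π/18) = sin 11π/60 cos 7π/18 + cos 11π/60 sin 7π/18 = 0.9744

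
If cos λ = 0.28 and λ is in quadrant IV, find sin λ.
sin λ = -0.96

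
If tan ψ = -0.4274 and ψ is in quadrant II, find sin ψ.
sin ψ = 0.393 (using tan²ψ + 1 = sec²ψ)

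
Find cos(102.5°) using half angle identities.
cos(102.5°) = -√((1 + cos 205°)/2) = -0.2164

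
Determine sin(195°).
sin(195°) = -(√6-√2)/4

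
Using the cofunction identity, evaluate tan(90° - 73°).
tan(90° - 73°) = cot(73°) = 0.3057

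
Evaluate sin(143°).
sin(143°) = 0.6018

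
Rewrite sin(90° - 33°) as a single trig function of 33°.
sin(90° - 33°) = cos(33°)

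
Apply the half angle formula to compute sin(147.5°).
sin(147.5°) = √((1 - cos 295°)/2) = 0.5373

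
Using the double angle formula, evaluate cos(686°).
cos(686°) = cos²343° - sin²343° = 0.829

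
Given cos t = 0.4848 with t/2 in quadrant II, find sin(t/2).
sin(t/2) = ±√((1 - cos t)/2); positive since t/2 ∈ QII, so sin(t/2) = 0.5075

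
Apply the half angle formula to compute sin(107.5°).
sin(107.5°) = √((1 - cos 215°)/2) = 0.9537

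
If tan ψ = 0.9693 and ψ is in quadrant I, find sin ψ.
sin ψ = 0.696 (using tan²ψ + 1 = sec²ψ)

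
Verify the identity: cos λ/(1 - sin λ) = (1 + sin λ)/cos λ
RHS = (1 + sin λ)(1 - sin λ) / (cos λ(1 - sin λ)) = (1 - sin²λ) / (cos λ(1 - sin λ)) = cos²λ / (cos λ(1 - sin λ)) = cos λ/(1 - sin λ) = LHS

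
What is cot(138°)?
cot(138°) = -1.111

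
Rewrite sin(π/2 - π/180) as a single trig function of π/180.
sin(π/2 - π/180) = cos(π/180)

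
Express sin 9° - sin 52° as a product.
sin 9° - sin 52° = 2 cos(30.5°) sin(-21.5°)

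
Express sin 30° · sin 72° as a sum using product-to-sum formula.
sin 30° sin 72° = (1/2)[cos(30°-72°) - cos(30°+72°)]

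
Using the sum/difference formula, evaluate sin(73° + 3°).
sin(73° + 3°) = sin 73° cos 3° + cos 73° sin 3° = 0.9703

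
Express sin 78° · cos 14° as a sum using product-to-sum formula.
sin 78° cos 14° = (1/2)[sin(78°+14°) + sin(78°-14°)]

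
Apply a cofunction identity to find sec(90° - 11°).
sec(90° - 11°) = csc(11°) = 5.241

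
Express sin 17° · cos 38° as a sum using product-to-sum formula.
sin 17° cos 38° = (1/2)[sin(17°+38°) + sin(17°-38°)]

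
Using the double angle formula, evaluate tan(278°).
tan(278°) = 2 tan 139° / (1 - tan²139°) = -7.115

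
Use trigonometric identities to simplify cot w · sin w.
cot w · sin w = cos w (using Quotient identity)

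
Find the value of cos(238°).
cos(238°) = -0.5299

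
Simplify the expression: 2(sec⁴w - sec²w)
2(sec⁴w - sec²w) = 2(tan⁴w + tan²w) (using Pythagorean)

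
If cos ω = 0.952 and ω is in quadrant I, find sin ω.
sin ω = 0.3061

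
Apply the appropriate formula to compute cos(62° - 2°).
cos(62° - 2°) = cos 62° cos 2° + sin 62° sin 2° = 1/2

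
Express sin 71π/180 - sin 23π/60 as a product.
sin 71π/180 - sin 23π/60 = 2 cos(7π/18) sin(π/180)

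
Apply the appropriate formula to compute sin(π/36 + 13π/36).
sin(π/36 + 13π/36) = sin π/36 cos 13π/36 + cos π/36 sin 13π/36 = 0.9397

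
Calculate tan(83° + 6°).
tan(83° + 6°) = (tan 83° + tan 6°)/(1 - tan 83° tan 6°) = 57.29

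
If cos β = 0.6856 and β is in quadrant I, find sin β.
sin β = 0.728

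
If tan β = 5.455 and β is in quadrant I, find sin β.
sin β = 0.9836 (using tan²β + 1 = sec²β)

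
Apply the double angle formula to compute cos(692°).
cos(692°) = 1 - 2sin²346° = 0.8829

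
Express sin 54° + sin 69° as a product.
sin 54° + sin 69° = 2 sin(61.5°) cos(-7.5°)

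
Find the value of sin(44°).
sin(44°) = 0.6947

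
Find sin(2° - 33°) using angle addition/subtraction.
sin(2° - 33°) = sin 2° cos 33° - cos 2° sin 33° = -0.515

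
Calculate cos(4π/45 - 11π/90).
cos(4π/45 - 11π/90) = cos 4π/45 cos 11π/90 + sin 4π/45 sin 11π/90 = 0.9945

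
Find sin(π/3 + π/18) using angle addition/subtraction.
sin(π/3 + π/18) = sin π/3 cos π/18 + cos π/3 sin π/18 = 0.9397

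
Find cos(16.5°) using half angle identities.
cos(16.5°) = √((1 + cos 33°)/2) = 0.9588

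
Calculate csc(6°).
csc(6°) = 9.567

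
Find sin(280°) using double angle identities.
sin(280°) = 2 sin 140° cos 140° = -0.9848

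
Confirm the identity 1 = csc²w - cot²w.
RHS = 1/sin²w - cos²w/sin²w = (1 - cos²w)/sin²w = sin²w/sin²w = 1 = LHS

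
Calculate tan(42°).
tan(42°) = 0.9004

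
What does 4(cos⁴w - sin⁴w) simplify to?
4(cos⁴w - sin⁴w) = 4(cos(2w)) (using Factoring + double angle)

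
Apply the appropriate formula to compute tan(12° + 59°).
tan(12° + 59°) = (tan 12° + tan 59°)/(1 - tan 12° tan 59°) = 2.904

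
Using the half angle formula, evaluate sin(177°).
sin(177°) = √((1 - cos 354°)/2) = 0.05234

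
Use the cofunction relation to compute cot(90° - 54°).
cot(90° - 54°) = tan(54°) = 1.376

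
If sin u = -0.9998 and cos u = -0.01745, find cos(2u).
cos(2u) = cos²u - sin²u = -0.9993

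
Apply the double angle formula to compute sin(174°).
sin(174°) = 2 sin 87° cos 87° = 0.1045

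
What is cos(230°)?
cos(230°) = -0.6428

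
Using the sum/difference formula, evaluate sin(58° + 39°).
sin(58° + 39°) = sin 58° cos 39° + cos 58° sin 39° = 0.9925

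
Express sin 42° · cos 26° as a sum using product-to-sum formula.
sin 42° cos 26° = (1/2)[sin(42°+26°) + sin(42°-26°)]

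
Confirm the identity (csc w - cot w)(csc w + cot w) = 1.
LHS = csc²w - cot²w = (1 + cot²w) - cot²w = 1 = RHS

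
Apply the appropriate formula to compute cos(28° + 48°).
cos(28° + 48°) = cos 28° cos 48° - sin 28° sin 48° = 0.2419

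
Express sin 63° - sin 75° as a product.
sin 63° - sin 75° = 2 cos(69°) sin(-6°)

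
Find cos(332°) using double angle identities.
cos(332°) = cos²166° - sin²166° = 0.8829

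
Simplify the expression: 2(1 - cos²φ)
2(1 - cos²φ) = 2(sin²φ) (using Pythagorean identity)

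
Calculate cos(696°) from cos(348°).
cos(696°) = cos²348° - sin²348° = 0.9135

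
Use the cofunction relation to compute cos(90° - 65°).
cos(90° - 65°) = sin(65°) = 0.9063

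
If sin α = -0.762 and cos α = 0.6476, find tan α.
tan α = sin α / cos α = -1.177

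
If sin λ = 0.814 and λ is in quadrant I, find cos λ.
cos λ = 0.5809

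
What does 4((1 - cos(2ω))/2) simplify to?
4((1 - cos(2ω))/2) = 4(sin²ω) (using Power reduction)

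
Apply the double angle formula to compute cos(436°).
cos(436°) = cos²218° - sin²218° = 0.2419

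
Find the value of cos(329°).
cos(329°) = 0.8572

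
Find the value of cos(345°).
cos(345°) = (√6+√2)/4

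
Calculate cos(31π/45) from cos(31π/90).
cos(31π/45) = cos²31π/90 - sin²31π/90 = -0.5592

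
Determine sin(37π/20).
sin(37π/20) = -0.454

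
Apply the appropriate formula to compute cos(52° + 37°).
cos(52° + 37°) = cos 52° cos 37° - sin 52° sin 37° = 0.01745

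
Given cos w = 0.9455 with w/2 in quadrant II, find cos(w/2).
cos(w/2) = ±√((1 + cos w)/2); negative since w/2 ∈ QII, so cos(w/2) = -0.9863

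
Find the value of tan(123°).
tan(123°) = -1.54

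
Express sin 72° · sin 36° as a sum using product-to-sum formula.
sin 72° sin 36° = (1/2)[cos(72°-36°) - cos(72°+36°)]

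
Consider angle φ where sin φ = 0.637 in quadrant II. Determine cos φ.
cos φ = ±√(1 - sin²φ) = -0.7709 (negative in QII)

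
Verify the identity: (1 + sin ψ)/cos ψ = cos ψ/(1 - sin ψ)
LHS = (1 + sin ψ)(1 - sin ψ) / (cos ψ(1 - sin ψ)) = (1 - sin²ψ) / (cos ψ(1 - sin ψ)) = cos²ψ / (cos ψ(1 - sin ψ)) = cos ψ/(1 - sin ψ) = RHS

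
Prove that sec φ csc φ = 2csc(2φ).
RHS = 2/sin(2φ) = 2/(2 sin φ cos φ) = 1/(sin φ cos φ) = (1/cos φ)(1/sin φ) = sec φ csc φ = LHS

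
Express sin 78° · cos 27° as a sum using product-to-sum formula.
sin 78° cos 27° = (1/2)[sin(78°+27°) + sin(78°-27°)]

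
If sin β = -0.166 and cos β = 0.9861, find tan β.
tan β = sin β / cos β = -0.1683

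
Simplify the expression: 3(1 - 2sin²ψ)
3(1 - 2sin²ψ) = 3(cos(2ψ)) (using Double angle)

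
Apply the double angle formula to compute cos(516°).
cos(516°) = cos²258° - sin²258° = -0.9135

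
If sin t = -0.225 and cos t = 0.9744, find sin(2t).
sin(2t) = 2 sin t cos t = -0.4385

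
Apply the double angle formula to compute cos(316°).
cos(316°) = cos²158° - sin²158° = 0.7193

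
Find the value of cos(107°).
cos(107°) = -0.2924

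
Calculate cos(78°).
cos(78°) = 0.2079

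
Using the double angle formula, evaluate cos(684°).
cos(684°) = cos²342° - sin²342° = 0.809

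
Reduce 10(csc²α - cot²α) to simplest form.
10(csc²α - cot²α) = 10 (using Pythagorean identity)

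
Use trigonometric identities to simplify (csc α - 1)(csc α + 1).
(csc α - 1)(csc α + 1) = cot²α (using Diff. of squares)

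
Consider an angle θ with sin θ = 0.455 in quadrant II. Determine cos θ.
cos θ = ±√(1 - sin²θ) = -0.8905 (negative in QII)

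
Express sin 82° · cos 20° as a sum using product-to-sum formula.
sin 82° cos 20° = (1/2)[sin(82°+20°) + sin(82°-20°)]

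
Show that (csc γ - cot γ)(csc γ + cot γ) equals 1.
LHS = csc²γ - cot²γ = (1 + cot²γ) - cot²γ = 1 = RHS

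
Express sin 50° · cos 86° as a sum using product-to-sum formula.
sin 50° cos 86° = (1/2)[sin(50°+86°) + sin(50°-86°)]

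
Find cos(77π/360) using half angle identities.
cos(77π/360) = √((1 + cos 77π/180)/2) = 0.7826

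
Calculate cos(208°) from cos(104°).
cos(208°) = cos²104° - sin²104° = -0.8829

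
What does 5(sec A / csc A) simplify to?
5(sec A / csc A) = 5(tan A) (using Reciprocal identities)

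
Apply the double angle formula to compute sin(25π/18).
sin(25π/18) = 2 sin 25π/36 cos 25π/36 = -0.9397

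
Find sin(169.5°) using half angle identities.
sin(169.5°) = √((1 - cos 339°)/2) = 0.1822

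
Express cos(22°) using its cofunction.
cos(22°) = sin(90° - 22°) = sin(68°)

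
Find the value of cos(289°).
cos(289°) = 0.3256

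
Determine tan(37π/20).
tan(37π/20) = -0.5095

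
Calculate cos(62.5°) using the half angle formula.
cos(62.5°) = √((1 + cos 125°)/2) = 0.4617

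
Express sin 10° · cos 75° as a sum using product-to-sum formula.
sin 10° cos 75° = (1/2)[sin(10°+75°) + sin(10°-75°)]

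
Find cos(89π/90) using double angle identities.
cos(89π/90) = cos²89π/180 - sin²89π/180 = -0.9994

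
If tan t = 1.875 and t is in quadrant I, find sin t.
sin t = 0.8824 (using tan²t + 1 = sec²t)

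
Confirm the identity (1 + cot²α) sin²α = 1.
LHS = csc²α · sin²α = (1/sin²α) · sin²α = 1 = RHS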